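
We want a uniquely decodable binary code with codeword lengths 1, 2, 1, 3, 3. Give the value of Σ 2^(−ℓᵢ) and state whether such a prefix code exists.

1.5; no

With common denominator 2^3 = 8: Σ 2^(−ℓᵢ) = 4/8 + 2/8 + 4/8 + 1/8 + 1/8 = 12/8 = 1.5.
Kraft's inequality requires Σ ≤ 1; here Σ = 1.5 > 1, so no such prefix code exists.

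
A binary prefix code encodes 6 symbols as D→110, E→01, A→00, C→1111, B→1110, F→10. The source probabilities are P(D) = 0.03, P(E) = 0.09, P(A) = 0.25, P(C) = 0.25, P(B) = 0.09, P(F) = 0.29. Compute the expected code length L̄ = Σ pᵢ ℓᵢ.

2.71 bits/symbol

L̄ = Σ pᵢ·ℓᵢ = 0.03·3 + 0.09·2 + 0.25·2 + 0.25·4 + 0.09·4 + 0.29·2 = 2.71 bits/symbol.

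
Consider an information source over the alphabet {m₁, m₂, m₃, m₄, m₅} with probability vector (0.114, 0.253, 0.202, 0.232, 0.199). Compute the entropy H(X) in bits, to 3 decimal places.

H = −Σ pᵢ log₂ pᵢ.
−0.114·log₂(0.114) = 0.3571
−0.253·log₂(0.253) = 0.5016
−0.202·log₂(0.202) = 0.4661
−0.232·log₂(0.232) = 0.4890
−0.199·log₂(0.199) = 0.4635
Sum ≈ 2.2774 → 2.277 bits.

2.277 bits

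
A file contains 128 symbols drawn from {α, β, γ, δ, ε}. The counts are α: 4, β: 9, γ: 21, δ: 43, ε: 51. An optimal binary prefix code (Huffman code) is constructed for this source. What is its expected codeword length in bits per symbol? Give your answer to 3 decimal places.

Probabilities are the counts divided by 128.
Repeatedly combine the two least-probable nodes; the expected code length is the sum of the merged weights.
merge 1/32 + 9/128 → 13/128
merge 13/128 + 21/128 → 17/64
merge 17/64 + 43/128 → 77/128
merge 51/128 + 77/128 → 1
L = 13/128 + 17/64 + 77/128 + 1 = 63/32 ≈ 1.969 bits/symbol.

1.969 bits/symbol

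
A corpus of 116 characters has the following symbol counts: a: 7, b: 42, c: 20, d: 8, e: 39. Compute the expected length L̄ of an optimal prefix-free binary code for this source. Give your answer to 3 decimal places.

Probabilities are the counts divided by 116.
Repeatedly combine the two least-probable nodes; the expected code length is the sum of the merged weights.
merge 7/116 + 2/29 → 15/116
merge 15/116 + 5/29 → 35/116
merge 35/116 + 39/116 → 37/58
merge 21/58 + 37/58 → 1
L = 15/116 + 35/116 + 37/58 + 1 = 60/29 ≈ 2.069 bits/symbol.

2.069 bits/symbol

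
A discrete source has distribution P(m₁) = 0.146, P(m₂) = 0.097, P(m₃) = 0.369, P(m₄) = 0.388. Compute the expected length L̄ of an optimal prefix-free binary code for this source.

Repeatedly combine the two least-probable nodes; the expected code length is the sum of the merged weights.
merge 97/1000 + 73/500 → 243/1000
merge 243/1000 + 369/1000 → 153/250
merge 97/250 + 153/250 → 1
L = 243/1000 + 153/250 + 1 = 371/200 = 1.855 bits/symbol.

1.855 bits/symbol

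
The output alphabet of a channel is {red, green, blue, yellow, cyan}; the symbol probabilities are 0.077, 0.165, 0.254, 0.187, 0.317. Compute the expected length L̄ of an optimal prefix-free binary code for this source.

Repeatedly combine the two least-probable nodes; the expected code length is the sum of the merged weights.
merge 77/1000 + 33/200 → 121/500
merge 187/1000 + 121/500 → 429/1000
merge 127/500 + 317/1000 → 571/1000
merge 429/1000 + 571/1000 → 1
L = 121/500 + 429/1000 + 571/1000 + 1 = 1121/500 = 2.242 bits/symbol.

2.242 bits/symbol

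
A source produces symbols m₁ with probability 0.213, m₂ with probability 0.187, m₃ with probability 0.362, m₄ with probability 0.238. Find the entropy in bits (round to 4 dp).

H = −Σ pᵢ log₂ pᵢ.
−0.213·log₂(0.213) = 0.4752
−0.187·log₂(0.187) = 0.4523
−0.362·log₂(0.362) = 0.5307
−0.238·log₂(0.238) = 0.4929
Sum ≈ 1.9511 → 1.9511 bits.

1.9511 bits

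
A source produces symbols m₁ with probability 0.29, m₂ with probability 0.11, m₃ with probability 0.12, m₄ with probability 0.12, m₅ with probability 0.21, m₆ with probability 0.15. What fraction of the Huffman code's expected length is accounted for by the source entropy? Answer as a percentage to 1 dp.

Entropy H = −Σ p log₂ p ≈ 2.4857 bits.
Huffman merges: 11/100+3/25→23/100; 3/25+3/20→27/100; 21/100+23/100→11/25; 27/100+29/100→14/25; 11/25+14/25→1. L = 5/2 ≈ 2.5000.
Efficiency = H/L = 2.4857/2.5000 = 99.4%.

99.4%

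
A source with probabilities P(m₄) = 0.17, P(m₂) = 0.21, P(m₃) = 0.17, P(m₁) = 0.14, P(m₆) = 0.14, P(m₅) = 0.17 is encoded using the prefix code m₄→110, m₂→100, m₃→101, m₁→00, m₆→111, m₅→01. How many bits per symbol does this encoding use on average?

L̄ = Σ pᵢ·ℓᵢ = 0.17·3 + 0.21·3 + 0.17·3 + 0.14·2 + 0.14·3 + 0.17·2 = 2.69 bits/symbol.

2.69 bits/symbol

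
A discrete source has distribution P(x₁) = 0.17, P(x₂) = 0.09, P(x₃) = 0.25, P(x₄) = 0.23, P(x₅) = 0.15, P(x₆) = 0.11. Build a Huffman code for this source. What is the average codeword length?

Repeatedly combine the two least-probable nodes; the expected code length is the sum of the merged weights.
merge 9/100 + 11/100 → 1/5
merge 3/20 + 17/100 → 8/25
merge 1/5 + 23/100 → 43/100
merge 1/4 + 8/25 → 57/100
merge 43/100 + 57/100 → 1
L = 1/5 + 8/25 + 43/100 + 57/100 + 1 = 63/25 = 2.52 bits/symbol.

2.52 bits/symbol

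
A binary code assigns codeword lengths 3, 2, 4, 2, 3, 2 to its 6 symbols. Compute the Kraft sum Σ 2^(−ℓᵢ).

1.0625

With common denominator 2^4 = 16: Σ 2^(−ℓᵢ) = 2/16 + 4/16 + 1/16 + 4/16 + 2/16 + 4/16 = 17/16 = 1.0625.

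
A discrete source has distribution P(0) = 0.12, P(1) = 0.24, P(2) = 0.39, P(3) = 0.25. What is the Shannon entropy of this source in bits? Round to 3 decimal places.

1.891 bits

H = −Σ pᵢ log₂ pᵢ.
−0.12·log₂(0.12) = 0.3671
−0.24·log₂(0.24) = 0.4941
−0.39·log₂(0.39) = 0.5298
−0.25·log₂(0.25) = 0.5000
Sum ≈ 1.8910 → 1.891 bits.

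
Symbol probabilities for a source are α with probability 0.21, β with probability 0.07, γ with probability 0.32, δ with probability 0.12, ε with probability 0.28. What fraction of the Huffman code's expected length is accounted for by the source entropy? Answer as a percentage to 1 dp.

Entropy H = −Σ p log₂ p ≈ 2.1487 bits.
Huffman merges: 7/100+3/25→19/100; 19/100+21/100→2/5; 7/25+8/25→3/5; 2/5+3/5→1. L = 219/100 ≈ 2.1900.
Efficiency = H/L = 2.1487/2.1900 = 98.1%.

98.1%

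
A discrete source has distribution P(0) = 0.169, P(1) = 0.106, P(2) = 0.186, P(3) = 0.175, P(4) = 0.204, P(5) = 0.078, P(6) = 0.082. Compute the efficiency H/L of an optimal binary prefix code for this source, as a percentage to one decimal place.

98.2%

Entropy H = −Σ p log₂ p ≈ 2.7189 bits.
Huffman merges: 39/500+41/500→4/25; 53/500+4/25→133/500; 169/1000+7/40→43/125; 93/500+51/250→39/100; 133/500+43/125→61/100; 39/100+61/100→1. L = 277/100 ≈ 2.7700.
Efficiency = H/L = 2.7189/2.7700 = 98.2%.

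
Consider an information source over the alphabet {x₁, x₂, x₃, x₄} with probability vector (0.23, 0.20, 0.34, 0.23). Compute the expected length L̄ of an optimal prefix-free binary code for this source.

Repeatedly combine the two least-probable nodes; the expected code length is the sum of the merged weights.
merge 1/5 + 23/100 → 43/100
merge 23/100 + 17/50 → 57/100
merge 43/100 + 57/100 → 1
L = 43/100 + 57/100 + 1 = 2 bits/symbol.

2 bits/symbol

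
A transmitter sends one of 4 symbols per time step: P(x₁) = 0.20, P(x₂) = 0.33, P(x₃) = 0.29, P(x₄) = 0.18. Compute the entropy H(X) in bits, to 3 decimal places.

H = −Σ pᵢ log₂ pᵢ.
−0.20·log₂(0.20) = 0.4644
−0.33·log₂(0.33) = 0.5278
−0.29·log₂(0.29) = 0.5179
−0.18·log₂(0.18) = 0.4453
Sum ≈ 1.9554 → 1.955 bits.

1.955 bits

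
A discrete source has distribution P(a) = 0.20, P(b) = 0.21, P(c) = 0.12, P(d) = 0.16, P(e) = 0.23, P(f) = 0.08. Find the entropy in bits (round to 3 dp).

2.506 bits

H = −Σ pᵢ log₂ pᵢ.
−0.20·log₂(0.20) = 0.4644
−0.21·log₂(0.21) = 0.4728
−0.12·log₂(0.12) = 0.3671
−0.16·log₂(0.16) = 0.4230
−0.23·log₂(0.23) = 0.4877
−0.08·log₂(0.08) = 0.2915
Sum ≈ 2.5065 → 2.506 bits.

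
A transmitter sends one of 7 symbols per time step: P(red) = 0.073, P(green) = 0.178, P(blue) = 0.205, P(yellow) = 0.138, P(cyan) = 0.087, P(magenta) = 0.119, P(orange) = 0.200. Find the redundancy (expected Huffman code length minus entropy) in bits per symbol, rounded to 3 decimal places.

Entropy H = −Σ p log₂ p ≈ 2.7182 bits.
Huffman merges: 73/1000+87/1000→4/25; 119/1000+69/500→257/1000; 4/25+89/500→169/500; 1/5+41/200→81/200; 257/1000+169/500→119/200; 81/200+119/200→1. L = 551/200 ≈ 2.7550.
L − H = 2.7550 − 2.7182 = 0.037 bits.

0.037 bits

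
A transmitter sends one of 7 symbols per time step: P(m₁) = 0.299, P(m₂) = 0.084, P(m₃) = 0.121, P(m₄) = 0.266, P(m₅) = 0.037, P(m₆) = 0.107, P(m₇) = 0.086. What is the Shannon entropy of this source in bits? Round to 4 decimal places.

H = −Σ pᵢ log₂ pᵢ.
−0.299·log₂(0.299) = 0.5208
−0.084·log₂(0.084) = 0.3002
−0.121·log₂(0.121) = 0.3687
−0.266·log₂(0.266) = 0.5082
−0.037·log₂(0.037) = 0.1760
−0.107·log₂(0.107) = 0.3450
−0.086·log₂(0.086) = 0.3044
Sum ≈ 2.5232 → 2.5232 bits.

2.5232 bits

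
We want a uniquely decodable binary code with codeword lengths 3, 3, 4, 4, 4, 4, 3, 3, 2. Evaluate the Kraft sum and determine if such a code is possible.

1; yes

With common denominator 2^4 = 16: Σ 2^(−ℓᵢ) = 2/16 + 2/16 + 1/16 + 1/16 + 1/16 + 1/16 + 2/16 + 2/16 + 4/16 = 16/16 = 1.
Kraft's inequality requires Σ ≤ 1; here Σ = 1 ≤ 1, so such a prefix code exists.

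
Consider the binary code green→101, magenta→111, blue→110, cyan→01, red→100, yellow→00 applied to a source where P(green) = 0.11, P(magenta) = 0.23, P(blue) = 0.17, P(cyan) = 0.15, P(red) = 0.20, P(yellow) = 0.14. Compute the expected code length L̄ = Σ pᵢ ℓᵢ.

L̄ = Σ pᵢ·ℓᵢ = 0.11·3 + 0.23·3 + 0.17·3 + 0.15·2 + 0.20·3 + 0.14·2 = 2.71 bits/symbol.

2.71 bits/symbol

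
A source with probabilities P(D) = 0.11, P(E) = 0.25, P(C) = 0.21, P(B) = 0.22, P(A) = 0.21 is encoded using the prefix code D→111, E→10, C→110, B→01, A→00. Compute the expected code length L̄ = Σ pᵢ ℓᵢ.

L̄ = Σ pᵢ·ℓᵢ = 0.11·3 + 0.25·2 + 0.21·3 + 0.22·2 + 0.21·2 = 2.32 bits/symbol.

2.32 bits/symbol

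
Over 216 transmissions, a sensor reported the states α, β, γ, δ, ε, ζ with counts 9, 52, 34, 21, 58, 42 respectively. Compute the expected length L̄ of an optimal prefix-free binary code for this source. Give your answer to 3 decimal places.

Probabilities are the counts divided by 216.
Repeatedly combine the two least-probable nodes; the expected code length is the sum of the merged weights.
merge 1/24 + 7/72 → 5/36
merge 5/36 + 17/108 → 8/27
merge 7/36 + 13/54 → 47/108
merge 29/108 + 8/27 → 61/108
merge 47/108 + 61/108 → 1
L = 5/36 + 8/27 + 47/108 + 61/108 + 1 = 263/108 ≈ 2.435 bits/symbol.

2.435 bits/symbol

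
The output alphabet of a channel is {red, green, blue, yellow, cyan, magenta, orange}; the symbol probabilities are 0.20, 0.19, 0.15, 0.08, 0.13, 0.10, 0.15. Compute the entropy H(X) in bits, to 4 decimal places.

H = −Σ pᵢ log₂ pᵢ.
−0.20·log₂(0.20) = 0.4644
−0.19·log₂(0.19) = 0.4552
−0.15·log₂(0.15) = 0.4105
−0.08·log₂(0.08) = 0.2915
−0.13·log₂(0.13) = 0.3826
−0.10·log₂(0.10) = 0.3322
−0.15·log₂(0.15) = 0.4105
Sum ≈ 2.7470 → 2.7470 bits.

2.7470 bits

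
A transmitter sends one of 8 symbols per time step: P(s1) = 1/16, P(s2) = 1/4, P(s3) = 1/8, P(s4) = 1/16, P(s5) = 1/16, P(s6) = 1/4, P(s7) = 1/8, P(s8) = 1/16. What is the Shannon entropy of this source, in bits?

Each probability is a power of 1/2, so log₂(1/p) is an integer.
H = Σ p·log₂(1/p) = 1/16·4 + 1/4·2 + 1/8·3 + 1/16·4 + 1/16·4 + 1/4·2 + 1/8·3 + 1/16·4 = 2.75 bits.

2.75 bits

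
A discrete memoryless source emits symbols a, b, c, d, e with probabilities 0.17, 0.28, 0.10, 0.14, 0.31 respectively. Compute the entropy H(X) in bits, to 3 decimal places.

H = −Σ pᵢ log₂ pᵢ.
−0.17·log₂(0.17) = 0.4346
−0.28·log₂(0.28) = 0.5142
−0.10·log₂(0.10) = 0.3322
−0.14·log₂(0.14) = 0.3971
−0.31·log₂(0.31) = 0.5238
Sum ≈ 2.2019 → 2.202 bits.

2.202 bits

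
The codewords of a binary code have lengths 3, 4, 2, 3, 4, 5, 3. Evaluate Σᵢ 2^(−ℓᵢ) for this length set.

With common denominator 2^5 = 32: Σ 2^(−ℓᵢ) = 4/32 + 2/32 + 8/32 + 4/32 + 2/32 + 1/32 + 4/32 = 25/32 = 0.78125.

0.78125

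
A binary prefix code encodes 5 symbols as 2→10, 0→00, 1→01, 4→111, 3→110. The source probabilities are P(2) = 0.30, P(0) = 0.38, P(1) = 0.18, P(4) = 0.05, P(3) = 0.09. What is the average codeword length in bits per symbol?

2.14 bits/symbol

L̄ = Σ pᵢ·ℓᵢ = 0.30·2 + 0.38·2 + 0.18·2 + 0.05·3 + 0.09·3 = 2.14 bits/symbol.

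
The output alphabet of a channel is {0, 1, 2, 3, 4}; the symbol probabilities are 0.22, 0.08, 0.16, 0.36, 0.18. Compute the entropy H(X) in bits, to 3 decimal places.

H = −Σ pᵢ log₂ pᵢ.
−0.22·log₂(0.22) = 0.4806
−0.08·log₂(0.08) = 0.2915
−0.16·log₂(0.16) = 0.4230
−0.36·log₂(0.36) = 0.5306
−0.18·log₂(0.18) = 0.4453
Sum ≈ 2.1710 → 2.171 bits.

2.171 bits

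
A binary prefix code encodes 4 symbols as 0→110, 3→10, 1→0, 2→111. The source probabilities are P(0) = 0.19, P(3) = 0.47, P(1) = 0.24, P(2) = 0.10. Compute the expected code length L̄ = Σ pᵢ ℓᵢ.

2.05 bits/symbol

L̄ = Σ pᵢ·ℓᵢ = 0.19·3 + 0.47·2 + 0.24·1 + 0.10·3 = 2.05 bits/symbol.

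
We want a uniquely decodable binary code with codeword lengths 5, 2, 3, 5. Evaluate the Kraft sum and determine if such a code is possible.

0.4375; yes

With common denominator 2^5 = 32: Σ 2^(−ℓᵢ) = 1/32 + 8/32 + 4/32 + 1/32 = 14/32 = 0.4375.
Kraft's inequality requires Σ ≤ 1; here Σ = 0.4375 ≤ 1, so such a prefix code exists.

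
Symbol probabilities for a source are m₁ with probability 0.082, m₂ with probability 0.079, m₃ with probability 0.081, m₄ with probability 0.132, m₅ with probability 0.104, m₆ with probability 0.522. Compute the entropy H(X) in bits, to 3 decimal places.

H = −Σ pᵢ log₂ pᵢ.
−0.082·log₂(0.082) = 0.2959
−0.079·log₂(0.079) = 0.2893
−0.081·log₂(0.081) = 0.2937
−0.132·log₂(0.132) = 0.3856
−0.104·log₂(0.104) = 0.3396
−0.522·log₂(0.522) = 0.4896
Sum ≈ 2.0937 → 2.094 bits.

2.094 bits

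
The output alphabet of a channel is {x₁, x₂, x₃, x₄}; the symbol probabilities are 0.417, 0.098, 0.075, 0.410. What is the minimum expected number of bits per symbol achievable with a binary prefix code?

1.756 bits/symbol

Repeatedly combine the two least-probable nodes; the expected code length is the sum of the merged weights.
merge 3/40 + 49/500 → 173/1000
merge 173/1000 + 41/100 → 583/1000
merge 417/1000 + 583/1000 → 1
L = 173/1000 + 583/1000 + 1 = 439/250 = 1.756 bits/symbol.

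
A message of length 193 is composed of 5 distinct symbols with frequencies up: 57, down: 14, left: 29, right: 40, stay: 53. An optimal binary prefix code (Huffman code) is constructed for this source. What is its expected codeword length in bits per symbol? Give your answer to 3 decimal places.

Probabilities are the counts divided by 193.
Repeatedly combine the two least-probable nodes; the expected code length is the sum of the merged weights.
merge 14/193 + 29/193 → 43/193
merge 40/193 + 43/193 → 83/193
merge 53/193 + 57/193 → 110/193
merge 83/193 + 110/193 → 1
L = 43/193 + 83/193 + 110/193 + 1 = 429/193 ≈ 2.223 bits/symbol.

2.223 bits/symbol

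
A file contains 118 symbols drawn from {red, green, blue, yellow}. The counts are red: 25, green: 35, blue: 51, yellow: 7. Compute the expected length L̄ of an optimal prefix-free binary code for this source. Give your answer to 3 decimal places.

1.839 bits/symbol

Probabilities are the counts divided by 118.
Repeatedly combine the two least-probable nodes; the expected code length is the sum of the merged weights.
merge 7/118 + 25/118 → 16/59
merge 16/59 + 35/118 → 67/118
merge 51/118 + 67/118 → 1
L = 16/59 + 67/118 + 1 = 217/118 ≈ 1.839 bits/symbol.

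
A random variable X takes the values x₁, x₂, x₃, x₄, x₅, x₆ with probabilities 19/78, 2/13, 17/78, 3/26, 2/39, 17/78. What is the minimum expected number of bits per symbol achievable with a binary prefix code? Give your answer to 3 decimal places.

Repeatedly combine the two least-probable nodes; the expected code length is the sum of the merged weights.
merge 2/39 + 3/26 → 1/6
merge 2/13 + 1/6 → 25/78
merge 17/78 + 17/78 → 17/39
merge 19/78 + 25/78 → 22/39
merge 17/39 + 22/39 → 1
L = 1/6 + 25/78 + 17/39 + 22/39 + 1 = 97/39 ≈ 2.487 bits/symbol.

2.487 bits/symbol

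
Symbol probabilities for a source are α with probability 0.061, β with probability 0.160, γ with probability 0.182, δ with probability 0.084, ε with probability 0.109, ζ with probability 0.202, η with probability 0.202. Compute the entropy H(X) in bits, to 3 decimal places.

2.697 bits

H = −Σ pᵢ log₂ pᵢ.
−0.061·log₂(0.061) = 0.2461
−0.160·log₂(0.160) = 0.4230
−0.182·log₂(0.182) = 0.4474
−0.084·log₂(0.084) = 0.3002
−0.109·log₂(0.109) = 0.3485
−0.202·log₂(0.202) = 0.4661
−0.202·log₂(0.202) = 0.4661
Sum ≈ 2.6975 → 2.697 bits.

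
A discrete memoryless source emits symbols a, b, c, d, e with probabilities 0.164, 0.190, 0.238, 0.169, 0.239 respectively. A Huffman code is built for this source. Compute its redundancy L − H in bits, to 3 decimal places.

Entropy H = −Σ p log₂ p ≈ 2.3029 bits.
Huffman merges: 41/250+169/1000→333/1000; 19/100+119/500→107/250; 239/1000+333/1000→143/250; 107/250+143/250→1. L = 2333/1000 ≈ 2.3330.
L − H = 2.3330 − 2.3029 = 0.030 bits.

0.030 bits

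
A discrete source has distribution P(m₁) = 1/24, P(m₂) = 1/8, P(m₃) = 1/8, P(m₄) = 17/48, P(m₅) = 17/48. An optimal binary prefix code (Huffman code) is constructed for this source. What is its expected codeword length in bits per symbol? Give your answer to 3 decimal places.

Repeatedly combine the two least-probable nodes; the expected code length is the sum of the merged weights.
merge 1/24 + 1/8 → 1/6
merge 1/8 + 1/6 → 7/24
merge 7/24 + 17/48 → 31/48
merge 17/48 + 31/48 → 1
L = 1/6 + 7/24 + 31/48 + 1 = 101/48 ≈ 2.104 bits/symbol.

2.104 bits/symbol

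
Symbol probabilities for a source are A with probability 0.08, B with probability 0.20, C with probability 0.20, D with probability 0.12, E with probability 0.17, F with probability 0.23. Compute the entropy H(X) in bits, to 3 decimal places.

2.510 bits

H = −Σ pᵢ log₂ pᵢ.
−0.08·log₂(0.08) = 0.2915
−0.20·log₂(0.20) = 0.4644
−0.20·log₂(0.20) = 0.4644
−0.12·log₂(0.12) = 0.3671
−0.17·log₂(0.17) = 0.4346
−0.23·log₂(0.23) = 0.4877
Sum ≈ 2.5096 → 2.510 bits.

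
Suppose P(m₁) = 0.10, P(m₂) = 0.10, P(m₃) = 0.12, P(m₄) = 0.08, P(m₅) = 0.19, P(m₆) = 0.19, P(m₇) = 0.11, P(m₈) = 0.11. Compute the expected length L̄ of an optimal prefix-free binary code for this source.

2.99 bits/symbol

Repeatedly combine the two least-probable nodes; the expected code length is the sum of the merged weights.
merge 2/25 + 1/10 → 9/50
merge 1/10 + 11/100 → 21/100
merge 11/100 + 3/25 → 23/100
merge 9/50 + 19/100 → 37/100
merge 19/100 + 21/100 → 2/5
merge 23/100 + 37/100 → 3/5
merge 2/5 + 3/5 → 1
L = 9/50 + 21/100 + 23/100 + 37/100 + 2/5 + 3/5 + 1 = 299/100 = 2.99 bits/symbol.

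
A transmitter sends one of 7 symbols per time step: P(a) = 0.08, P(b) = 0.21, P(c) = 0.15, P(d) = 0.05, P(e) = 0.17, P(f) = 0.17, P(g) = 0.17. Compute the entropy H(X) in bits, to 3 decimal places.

H = −Σ pᵢ log₂ pᵢ.
−0.08·log₂(0.08) = 0.2915
−0.21·log₂(0.21) = 0.4728
−0.15·log₂(0.15) = 0.4105
−0.05·log₂(0.05) = 0.2161
−0.17·log₂(0.17) = 0.4346
−0.17·log₂(0.17) = 0.4346
−0.17·log₂(0.17) = 0.4346
Sum ≈ 2.6947 → 2.695 bits.

2.695 bits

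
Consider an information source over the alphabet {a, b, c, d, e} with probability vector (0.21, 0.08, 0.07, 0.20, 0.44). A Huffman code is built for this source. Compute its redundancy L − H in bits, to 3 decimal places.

Entropy H = −Σ p log₂ p ≈ 2.0184 bits.
Huffman merges: 7/100+2/25→3/20; 3/20+1/5→7/20; 21/100+7/20→14/25; 11/25+14/25→1. L = 103/50 ≈ 2.0600.
L − H = 2.0600 − 2.0184 = 0.042 bits.

0.042 bits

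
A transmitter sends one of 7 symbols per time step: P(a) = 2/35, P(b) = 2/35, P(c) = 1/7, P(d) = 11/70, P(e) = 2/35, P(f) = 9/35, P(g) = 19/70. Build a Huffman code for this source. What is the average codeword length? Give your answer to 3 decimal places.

2.586 bits/symbol

Repeatedly combine the two least-probable nodes; the expected code length is the sum of the merged weights.
merge 2/35 + 2/35 → 4/35
merge 2/35 + 4/35 → 6/35
merge 1/7 + 11/70 → 3/10
merge 6/35 + 9/35 → 3/7
merge 19/70 + 3/10 → 4/7
merge 3/7 + 4/7 → 1
L = 4/35 + 6/35 + 3/10 + 3/7 + 4/7 + 1 = 181/70 ≈ 2.586 bits/symbol.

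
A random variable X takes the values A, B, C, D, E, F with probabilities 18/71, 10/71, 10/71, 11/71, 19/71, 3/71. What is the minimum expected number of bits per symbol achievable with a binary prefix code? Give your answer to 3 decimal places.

2.479 bits/symbol

Repeatedly combine the two least-probable nodes; the expected code length is the sum of the merged weights.
merge 3/71 + 10/71 → 13/71
merge 10/71 + 11/71 → 21/71
merge 13/71 + 18/71 → 31/71
merge 19/71 + 21/71 → 40/71
merge 31/71 + 40/71 → 1
L = 13/71 + 21/71 + 31/71 + 40/71 + 1 = 176/71 ≈ 2.479 bits/symbol.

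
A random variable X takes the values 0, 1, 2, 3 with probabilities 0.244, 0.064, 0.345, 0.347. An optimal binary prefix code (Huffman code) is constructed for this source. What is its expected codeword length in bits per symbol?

1.961 bits/symbol

Repeatedly combine the two least-probable nodes; the expected code length is the sum of the merged weights.
merge 8/125 + 61/250 → 77/250
merge 77/250 + 69/200 → 653/1000
merge 347/1000 + 653/1000 → 1
L = 77/250 + 653/1000 + 1 = 1961/1000 = 1.961 bits/symbol.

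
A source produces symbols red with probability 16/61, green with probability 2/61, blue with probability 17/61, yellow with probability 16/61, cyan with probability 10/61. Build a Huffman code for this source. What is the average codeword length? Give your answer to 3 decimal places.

2.197 bits/symbol

Repeatedly combine the two least-probable nodes; the expected code length is the sum of the merged weights.
merge 2/61 + 10/61 → 12/61
merge 12/61 + 16/61 → 28/61
merge 16/61 + 17/61 → 33/61
merge 28/61 + 33/61 → 1
L = 12/61 + 28/61 + 33/61 + 1 = 134/61 ≈ 2.197 bits/symbol.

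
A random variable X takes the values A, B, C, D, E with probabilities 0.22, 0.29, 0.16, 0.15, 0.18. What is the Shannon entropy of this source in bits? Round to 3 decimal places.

H = −Σ pᵢ log₂ pᵢ.
−0.22·log₂(0.22) = 0.4806
−0.29·log₂(0.29) = 0.5179
−0.16·log₂(0.16) = 0.4230
−0.15·log₂(0.15) = 0.4105
−0.18·log₂(0.18) = 0.4453
Sum ≈ 2.2773 → 2.277 bits.

2.277 bits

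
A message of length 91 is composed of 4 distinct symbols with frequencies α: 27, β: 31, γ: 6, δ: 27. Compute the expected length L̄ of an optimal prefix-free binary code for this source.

2 bits/symbol

Probabilities are the counts divided by 91.
Repeatedly combine the two least-probable nodes; the expected code length is the sum of the merged weights.
merge 6/91 + 27/91 → 33/91
merge 27/91 + 31/91 → 58/91
merge 33/91 + 58/91 → 1
L = 33/91 + 58/91 + 1 = 2 bits/symbol.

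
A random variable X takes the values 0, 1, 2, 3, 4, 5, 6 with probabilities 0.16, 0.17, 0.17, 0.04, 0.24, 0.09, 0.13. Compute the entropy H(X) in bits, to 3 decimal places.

H = −Σ pᵢ log₂ pᵢ.
−0.16·log₂(0.16) = 0.4230
−0.17·log₂(0.17) = 0.4346
−0.17·log₂(0.17) = 0.4346
−0.04·log₂(0.04) = 0.1858
−0.24·log₂(0.24) = 0.4941
−0.09·log₂(0.09) = 0.3127
−0.13·log₂(0.13) = 0.3826
Sum ≈ 2.6674 → 2.667 bits.

2.667 bits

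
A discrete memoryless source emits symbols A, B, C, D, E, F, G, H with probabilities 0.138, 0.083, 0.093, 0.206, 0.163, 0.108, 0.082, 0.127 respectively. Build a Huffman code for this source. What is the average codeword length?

Repeatedly combine the two least-probable nodes; the expected code length is the sum of the merged weights.
merge 41/500 + 83/1000 → 33/200
merge 93/1000 + 27/250 → 201/1000
merge 127/1000 + 69/500 → 53/200
merge 163/1000 + 33/200 → 41/125
merge 201/1000 + 103/500 → 407/1000
merge 53/200 + 41/125 → 593/1000
merge 407/1000 + 593/1000 → 1
L = 33/200 + 201/1000 + 53/200 + 41/125 + 407/1000 + 593/1000 + 1 = 2959/1000 = 2.959 bits/symbol.

2.959 bits/symbol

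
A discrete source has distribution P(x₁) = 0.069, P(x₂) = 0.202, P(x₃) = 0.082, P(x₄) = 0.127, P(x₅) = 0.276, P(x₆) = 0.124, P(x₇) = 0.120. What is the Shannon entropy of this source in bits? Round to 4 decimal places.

2.6594 bits

H = −Σ pᵢ log₂ pᵢ.
−0.069·log₂(0.069) = 0.2662
−0.202·log₂(0.202) = 0.4661
−0.082·log₂(0.082) = 0.2959
−0.127·log₂(0.127) = 0.3781
−0.276·log₂(0.276) = 0.5126
−0.124·log₂(0.124) = 0.3734
−0.120·log₂(0.120) = 0.3671
Sum ≈ 2.6594 → 2.6594 bits.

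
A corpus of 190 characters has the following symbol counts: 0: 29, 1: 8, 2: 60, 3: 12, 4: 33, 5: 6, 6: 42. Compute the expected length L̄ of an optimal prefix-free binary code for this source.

Probabilities are the counts divided by 190.
Repeatedly combine the two least-probable nodes; the expected code length is the sum of the merged weights.
merge 3/95 + 4/95 → 7/95
merge 6/95 + 7/95 → 13/95
merge 13/95 + 29/190 → 11/38
merge 33/190 + 21/95 → 15/38
merge 11/38 + 6/19 → 23/38
merge 15/38 + 23/38 → 1
L = 7/95 + 13/95 + 11/38 + 15/38 + 23/38 + 1 = 5/2 = 2.5 bits/symbol.

2.5 bits/symbol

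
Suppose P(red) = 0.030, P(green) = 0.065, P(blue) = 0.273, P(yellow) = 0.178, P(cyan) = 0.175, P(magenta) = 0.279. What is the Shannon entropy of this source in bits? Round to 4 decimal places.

2.3165 bits

H = −Σ pᵢ log₂ pᵢ.
−0.030·log₂(0.030) = 0.1518
−0.065·log₂(0.065) = 0.2563
−0.273·log₂(0.273) = 0.5113
−0.178·log₂(0.178) = 0.4432
−0.175·log₂(0.175) = 0.4401
−0.279·log₂(0.279) = 0.5138
Sum ≈ 2.3165 → 2.3165 bits.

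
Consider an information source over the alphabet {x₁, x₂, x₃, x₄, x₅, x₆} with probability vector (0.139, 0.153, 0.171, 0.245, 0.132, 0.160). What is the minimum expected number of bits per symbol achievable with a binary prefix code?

Repeatedly combine the two least-probable nodes; the expected code length is the sum of the merged weights.
merge 33/250 + 139/1000 → 271/1000
merge 153/1000 + 4/25 → 313/1000
merge 171/1000 + 49/200 → 52/125
merge 271/1000 + 313/1000 → 73/125
merge 52/125 + 73/125 → 1
L = 271/1000 + 313/1000 + 52/125 + 73/125 + 1 = 323/125 = 2.584 bits/symbol.

2.584 bits/symbol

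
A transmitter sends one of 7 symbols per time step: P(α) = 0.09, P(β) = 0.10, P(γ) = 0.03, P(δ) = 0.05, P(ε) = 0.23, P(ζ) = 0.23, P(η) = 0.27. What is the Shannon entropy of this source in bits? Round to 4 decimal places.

2.4981 bits

H = −Σ pᵢ log₂ pᵢ.
−0.09·log₂(0.09) = 0.3127
−0.10·log₂(0.10) = 0.3322
−0.03·log₂(0.03) = 0.1518
−0.05·log₂(0.05) = 0.2161
−0.23·log₂(0.23) = 0.4877
−0.23·log₂(0.23) = 0.4877
−0.27·log₂(0.27) = 0.5100
Sum ≈ 2.4981 → 2.4981 bits.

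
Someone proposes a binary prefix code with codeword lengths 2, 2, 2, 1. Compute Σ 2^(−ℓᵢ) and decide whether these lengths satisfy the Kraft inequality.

1.25; no

With common denominator 2^2 = 4: Σ 2^(−ℓᵢ) = 1/4 + 1/4 + 1/4 + 2/4 = 5/4 = 1.25.
Kraft's inequality requires Σ ≤ 1; here Σ = 1.25 > 1, so no such prefix code exists.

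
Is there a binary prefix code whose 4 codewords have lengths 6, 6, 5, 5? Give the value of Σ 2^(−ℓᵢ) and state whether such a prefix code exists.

With common denominator 2^6 = 64: Σ 2^(−ℓᵢ) = 1/64 + 1/64 + 2/64 + 2/64 = 6/64 = 0.09375.
Kraft's inequality requires Σ ≤ 1; here Σ = 0.09375 ≤ 1, so such a prefix code exists.

0.09375; yes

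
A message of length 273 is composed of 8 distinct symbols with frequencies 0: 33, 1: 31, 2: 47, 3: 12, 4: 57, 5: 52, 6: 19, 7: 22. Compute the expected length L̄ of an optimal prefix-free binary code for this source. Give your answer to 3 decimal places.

Probabilities are the counts divided by 273.
Repeatedly combine the two least-probable nodes; the expected code length is the sum of the merged weights.
merge 4/91 + 19/273 → 31/273
merge 22/273 + 31/273 → 53/273
merge 31/273 + 11/91 → 64/273
merge 47/273 + 4/21 → 33/91
merge 53/273 + 19/91 → 110/273
merge 64/273 + 33/91 → 163/273
merge 110/273 + 163/273 → 1
L = 31/273 + 53/273 + 64/273 + 33/91 + 110/273 + 163/273 + 1 = 61/21 ≈ 2.905 bits/symbol.

2.905 bits/symbol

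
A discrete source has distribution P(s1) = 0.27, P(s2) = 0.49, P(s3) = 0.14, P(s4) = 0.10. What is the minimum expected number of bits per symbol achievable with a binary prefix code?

1.75 bits/symbol

Repeatedly combine the two least-probable nodes; the expected code length is the sum of the merged weights.
merge 1/10 + 7/50 → 6/25
merge 6/25 + 27/100 → 51/100
merge 49/100 + 51/100 → 1
L = 6/25 + 51/100 + 1 = 7/4 = 1.75 bits/symbol.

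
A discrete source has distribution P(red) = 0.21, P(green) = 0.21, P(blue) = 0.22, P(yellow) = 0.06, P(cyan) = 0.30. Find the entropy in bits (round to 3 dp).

2.191 bits

H = −Σ pᵢ log₂ pᵢ.
−0.21·log₂(0.21) = 0.4728
−0.21·log₂(0.21) = 0.4728
−0.22·log₂(0.22) = 0.4806
−0.06·log₂(0.06) = 0.2435
−0.30·log₂(0.30) = 0.5211
Sum ≈ 2.1908 → 2.191 bits.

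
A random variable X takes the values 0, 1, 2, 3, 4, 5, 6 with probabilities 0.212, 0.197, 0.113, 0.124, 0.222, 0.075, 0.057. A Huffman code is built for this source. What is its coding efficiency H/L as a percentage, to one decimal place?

Entropy H = −Σ p log₂ p ≈ 2.6629 bits.
Huffman merges: 57/1000+3/40→33/250; 113/1000+31/250→237/1000; 33/250+197/1000→329/1000; 53/250+111/500→217/500; 237/1000+329/1000→283/500; 217/500+283/500→1. L = 1349/500 ≈ 2.6980.
Efficiency = H/L = 2.6629/2.6980 = 98.7%.

98.7%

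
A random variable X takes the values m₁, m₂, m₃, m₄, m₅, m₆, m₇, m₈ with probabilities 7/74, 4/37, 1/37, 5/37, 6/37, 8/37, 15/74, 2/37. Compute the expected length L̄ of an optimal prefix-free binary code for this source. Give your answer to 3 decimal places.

2.838 bits/symbol

Repeatedly combine the two least-probable nodes; the expected code length is the sum of the merged weights.
merge 1/37 + 2/37 → 3/37
merge 3/37 + 7/74 → 13/74
merge 4/37 + 5/37 → 9/37
merge 6/37 + 13/74 → 25/74
merge 15/74 + 8/37 → 31/74
merge 9/37 + 25/74 → 43/74
merge 31/74 + 43/74 → 1
L = 3/37 + 13/74 + 9/37 + 25/74 + 31/74 + 43/74 + 1 = 105/37 ≈ 2.838 bits/symbol.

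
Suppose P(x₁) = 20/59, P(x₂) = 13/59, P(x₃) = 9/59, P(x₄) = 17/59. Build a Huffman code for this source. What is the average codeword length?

Repeatedly combine the two least-probable nodes; the expected code length is the sum of the merged weights.
merge 9/59 + 13/59 → 22/59
merge 17/59 + 20/59 → 37/59
merge 22/59 + 37/59 → 1
L = 22/59 + 37/59 + 1 = 2 bits/symbol.

2 bits/symbol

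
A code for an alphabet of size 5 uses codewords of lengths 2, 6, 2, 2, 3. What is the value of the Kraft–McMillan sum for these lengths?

With common denominator 2^6 = 64: Σ 2^(−ℓᵢ) = 16/64 + 1/64 + 16/64 + 16/64 + 8/64 = 57/64 = 0.890625.

0.890625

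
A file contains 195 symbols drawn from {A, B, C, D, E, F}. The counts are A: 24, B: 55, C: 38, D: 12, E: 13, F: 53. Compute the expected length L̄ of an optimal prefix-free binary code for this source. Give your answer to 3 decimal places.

Probabilities are the counts divided by 195.
Repeatedly combine the two least-probable nodes; the expected code length is the sum of the merged weights.
merge 4/65 + 1/15 → 5/39
merge 8/65 + 5/39 → 49/195
merge 38/195 + 49/195 → 29/65
merge 53/195 + 11/39 → 36/65
merge 29/65 + 36/65 → 1
L = 5/39 + 49/195 + 29/65 + 36/65 + 1 = 464/195 ≈ 2.379 bits/symbol.

2.379 bits/symbol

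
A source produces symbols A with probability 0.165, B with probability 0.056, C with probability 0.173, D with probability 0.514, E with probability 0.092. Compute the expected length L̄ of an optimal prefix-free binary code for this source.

1.947 bits/symbol

Repeatedly combine the two least-probable nodes; the expected code length is the sum of the merged weights.
merge 7/125 + 23/250 → 37/250
merge 37/250 + 33/200 → 313/1000
merge 173/1000 + 313/1000 → 243/500
merge 243/500 + 257/500 → 1
L = 37/250 + 313/1000 + 243/500 + 1 = 1947/1000 = 1.947 bits/symbol.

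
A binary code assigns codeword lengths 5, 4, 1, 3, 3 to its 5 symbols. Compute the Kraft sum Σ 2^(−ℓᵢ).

With common denominator 2^5 = 32: Σ 2^(−ℓᵢ) = 1/32 + 2/32 + 16/32 + 4/32 + 4/32 = 27/32 = 0.84375.

0.84375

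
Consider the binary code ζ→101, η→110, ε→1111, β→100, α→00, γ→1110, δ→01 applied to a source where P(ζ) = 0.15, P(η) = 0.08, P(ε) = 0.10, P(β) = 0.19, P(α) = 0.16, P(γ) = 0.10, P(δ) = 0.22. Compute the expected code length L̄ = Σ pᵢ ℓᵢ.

2.82 bits/symbol

L̄ = Σ pᵢ·ℓᵢ = 0.15·3 + 0.08·3 + 0.10·4 + 0.19·3 + 0.16·2 + 0.10·4 + 0.22·2 = 2.82 bits/symbol.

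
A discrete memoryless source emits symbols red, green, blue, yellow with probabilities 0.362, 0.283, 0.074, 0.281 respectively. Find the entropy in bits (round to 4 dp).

1.8386 bits

H = −Σ pᵢ log₂ pᵢ.
−0.362·log₂(0.362) = 0.5307
−0.283·log₂(0.283) = 0.5154
−0.074·log₂(0.074) = 0.2780
−0.281·log₂(0.281) = 0.5146
Sum ≈ 1.8386 → 1.8386 bits.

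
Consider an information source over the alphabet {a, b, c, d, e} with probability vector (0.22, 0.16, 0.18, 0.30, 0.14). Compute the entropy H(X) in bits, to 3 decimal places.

H = −Σ pᵢ log₂ pᵢ.
−0.22·log₂(0.22) = 0.4806
−0.16·log₂(0.16) = 0.4230
−0.18·log₂(0.18) = 0.4453
−0.30·log₂(0.30) = 0.5211
−0.14·log₂(0.14) = 0.3971
Sum ≈ 2.2671 → 2.267 bits.

2.267 bits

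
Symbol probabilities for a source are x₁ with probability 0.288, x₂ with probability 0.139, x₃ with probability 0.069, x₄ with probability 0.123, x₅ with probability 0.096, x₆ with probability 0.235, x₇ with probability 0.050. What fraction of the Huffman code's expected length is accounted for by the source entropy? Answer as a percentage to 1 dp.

99.5%

Entropy H = −Σ p log₂ p ≈ 2.5826 bits.
Huffman merges: 1/20+69/1000→119/1000; 12/125+119/1000→43/200; 123/1000+139/1000→131/500; 43/200+47/200→9/20; 131/500+36/125→11/20; 9/20+11/20→1. L = 649/250 ≈ 2.5960.
Efficiency = H/L = 2.5826/2.5960 = 99.5%.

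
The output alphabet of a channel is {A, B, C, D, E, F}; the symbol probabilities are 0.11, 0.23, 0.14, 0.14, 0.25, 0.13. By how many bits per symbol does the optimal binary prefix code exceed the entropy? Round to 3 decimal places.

Entropy H = −Σ p log₂ p ≈ 2.5148 bits.
Huffman merges: 11/100+13/100→6/25; 7/50+7/50→7/25; 23/100+6/25→47/100; 1/4+7/25→53/100; 47/100+53/100→1. L = 63/25 ≈ 2.5200.
L − H = 2.5200 − 2.5148 = 0.005 bits.

0.005 bits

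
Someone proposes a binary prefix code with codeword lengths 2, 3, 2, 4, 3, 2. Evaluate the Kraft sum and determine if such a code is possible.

With common denominator 2^4 = 16: Σ 2^(−ℓᵢ) = 4/16 + 2/16 + 4/16 + 1/16 + 2/16 + 4/16 = 17/16 = 1.0625.
Kraft's inequality requires Σ ≤ 1; here Σ = 1.0625 > 1, so no such prefix code exists.

1.0625; no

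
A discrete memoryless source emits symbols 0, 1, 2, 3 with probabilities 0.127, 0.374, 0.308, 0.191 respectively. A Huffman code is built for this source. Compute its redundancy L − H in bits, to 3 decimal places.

Entropy H = −Σ p log₂ p ≈ 1.8882 bits.
Huffman merges: 127/1000+191/1000→159/500; 77/250+159/500→313/500; 187/500+313/500→1. L = 243/125 ≈ 1.9440.
L − H = 1.9440 − 1.8882 = 0.056 bits.

0.056 bits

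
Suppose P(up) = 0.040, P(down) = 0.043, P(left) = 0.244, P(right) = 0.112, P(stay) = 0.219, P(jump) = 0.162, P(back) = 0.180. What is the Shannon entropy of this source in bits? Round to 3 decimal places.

H = −Σ pᵢ log₂ pᵢ.
−0.040·log₂(0.040) = 0.1858
−0.043·log₂(0.043) = 0.1952
−0.244·log₂(0.244) = 0.4966
−0.112·log₂(0.112) = 0.3537
−0.219·log₂(0.219) = 0.4798
−0.162·log₂(0.162) = 0.4254
−0.180·log₂(0.180) = 0.4453
Sum ≈ 2.5818 → 2.582 bits.

2.582 bits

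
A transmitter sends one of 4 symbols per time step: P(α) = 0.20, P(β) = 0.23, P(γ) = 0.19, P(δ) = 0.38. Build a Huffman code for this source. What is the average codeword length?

Repeatedly combine the two least-probable nodes; the expected code length is the sum of the merged weights.
merge 19/100 + 1/5 → 39/100
merge 23/100 + 19/50 → 61/100
merge 39/100 + 61/100 → 1
L = 39/100 + 61/100 + 1 = 2 bits/symbol.

2 bits/symbol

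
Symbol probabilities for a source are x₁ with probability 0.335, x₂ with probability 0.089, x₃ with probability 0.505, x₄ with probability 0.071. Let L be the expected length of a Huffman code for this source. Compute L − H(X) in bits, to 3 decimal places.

0.047 bits

Entropy H = −Σ p log₂ p ≈ 1.6079 bits.
Huffman merges: 71/1000+89/1000→4/25; 4/25+67/200→99/200; 99/200+101/200→1. L = 331/200 ≈ 1.6550.
L − H = 1.6550 − 1.6079 = 0.047 bits.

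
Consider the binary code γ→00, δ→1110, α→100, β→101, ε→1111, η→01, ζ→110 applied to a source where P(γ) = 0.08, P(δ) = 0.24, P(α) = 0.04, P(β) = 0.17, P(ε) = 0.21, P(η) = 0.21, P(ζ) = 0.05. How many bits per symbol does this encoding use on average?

L̄ = Σ pᵢ·ℓᵢ = 0.08·2 + 0.24·4 + 0.04·3 + 0.17·3 + 0.21·4 + 0.21·2 + 0.05·3 = 3.16 bits/symbol.

3.16 bits/symbol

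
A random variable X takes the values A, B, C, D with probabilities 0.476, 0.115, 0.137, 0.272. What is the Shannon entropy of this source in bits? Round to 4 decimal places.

1.7724 bits

H = −Σ pᵢ log₂ pᵢ.
−0.476·log₂(0.476) = 0.5098
−0.115·log₂(0.115) = 0.3588
−0.137·log₂(0.137) = 0.3929
−0.272·log₂(0.272) = 0.5109
Sum ≈ 1.7724 → 1.7724 bits.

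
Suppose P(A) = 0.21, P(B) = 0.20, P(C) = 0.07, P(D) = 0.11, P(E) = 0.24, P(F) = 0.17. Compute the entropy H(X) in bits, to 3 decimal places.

H = −Σ pᵢ log₂ pᵢ.
−0.21·log₂(0.21) = 0.4728
−0.20·log₂(0.20) = 0.4644
−0.07·log₂(0.07) = 0.2686
−0.11·log₂(0.11) = 0.3503
−0.24·log₂(0.24) = 0.4941
−0.17·log₂(0.17) = 0.4346
Sum ≈ 2.4848 → 2.485 bits.

2.485 bits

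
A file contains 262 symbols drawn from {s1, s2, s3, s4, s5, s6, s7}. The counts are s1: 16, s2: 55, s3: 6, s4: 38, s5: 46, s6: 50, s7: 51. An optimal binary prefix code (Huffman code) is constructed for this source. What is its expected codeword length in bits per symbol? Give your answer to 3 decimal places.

2.679 bits/symbol

Probabilities are the counts divided by 262.
Repeatedly combine the two least-probable nodes; the expected code length is the sum of the merged weights.
merge 3/131 + 8/131 → 11/131
merge 11/131 + 19/131 → 30/131
merge 23/131 + 25/131 → 48/131
merge 51/262 + 55/262 → 53/131
merge 30/131 + 48/131 → 78/131
merge 53/131 + 78/131 → 1
L = 11/131 + 30/131 + 48/131 + 53/131 + 78/131 + 1 = 351/131 ≈ 2.679 bits/symbol.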